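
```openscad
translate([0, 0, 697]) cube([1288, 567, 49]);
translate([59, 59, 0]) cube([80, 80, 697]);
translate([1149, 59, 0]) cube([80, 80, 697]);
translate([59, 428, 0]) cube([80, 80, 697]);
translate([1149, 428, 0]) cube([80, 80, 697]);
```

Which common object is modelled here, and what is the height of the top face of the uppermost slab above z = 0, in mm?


A table. The table height is 746 mm.

A 1288×567×49 slab sits at z = 697 on four 80 mm square posts — a table. The top surface is at 697 + 49 = 746 mm.


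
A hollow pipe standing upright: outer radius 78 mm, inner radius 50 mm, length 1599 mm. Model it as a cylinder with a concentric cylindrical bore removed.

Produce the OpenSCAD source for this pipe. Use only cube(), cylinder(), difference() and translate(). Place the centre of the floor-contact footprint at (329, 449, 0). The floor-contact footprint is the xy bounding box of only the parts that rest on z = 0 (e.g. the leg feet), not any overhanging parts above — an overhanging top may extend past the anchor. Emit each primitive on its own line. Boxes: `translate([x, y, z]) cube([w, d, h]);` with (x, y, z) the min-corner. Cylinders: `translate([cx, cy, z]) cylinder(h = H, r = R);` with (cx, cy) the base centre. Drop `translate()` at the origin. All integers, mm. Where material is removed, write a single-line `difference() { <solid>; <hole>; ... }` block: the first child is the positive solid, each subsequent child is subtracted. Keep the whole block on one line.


difference() { translate([329, 449, 0]) cylinder(h = 1599, r = 78); translate([329, 449, 0]) cylinder(h = 1599, r = 50); }


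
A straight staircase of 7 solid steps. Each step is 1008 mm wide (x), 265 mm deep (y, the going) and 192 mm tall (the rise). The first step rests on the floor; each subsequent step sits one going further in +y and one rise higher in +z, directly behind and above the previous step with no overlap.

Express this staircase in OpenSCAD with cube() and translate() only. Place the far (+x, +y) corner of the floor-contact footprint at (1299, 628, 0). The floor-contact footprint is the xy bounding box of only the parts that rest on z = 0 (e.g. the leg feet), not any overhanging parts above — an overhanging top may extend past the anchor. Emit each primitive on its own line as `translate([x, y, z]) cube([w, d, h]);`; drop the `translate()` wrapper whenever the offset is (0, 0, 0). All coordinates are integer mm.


translate([291, 363, 0]) cube([1008, 265, 192]);
translate([291, 628, 192]) cube([1008, 265, 192]);
translate([291, 893, 384]) cube([1008, 265, 192]);
translate([291, 1158, 576]) cube([1008, 265, 192]);
translate([291, 1423, 768]) cube([1008, 265, 192]);
translate([291, 1688, 960]) cube([1008, 265, 192]);
translate([291, 1953, 1152]) cube([1008, 265, 192]);


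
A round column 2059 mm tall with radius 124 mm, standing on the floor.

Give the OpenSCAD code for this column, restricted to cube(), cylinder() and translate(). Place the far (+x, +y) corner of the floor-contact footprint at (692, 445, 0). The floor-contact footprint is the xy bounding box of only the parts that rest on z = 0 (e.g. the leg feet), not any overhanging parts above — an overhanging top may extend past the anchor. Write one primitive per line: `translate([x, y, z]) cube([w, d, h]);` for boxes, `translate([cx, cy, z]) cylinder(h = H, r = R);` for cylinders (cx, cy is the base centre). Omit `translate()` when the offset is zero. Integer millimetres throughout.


translate([568, 321, 0]) cylinder(h = 2059, r = 124);


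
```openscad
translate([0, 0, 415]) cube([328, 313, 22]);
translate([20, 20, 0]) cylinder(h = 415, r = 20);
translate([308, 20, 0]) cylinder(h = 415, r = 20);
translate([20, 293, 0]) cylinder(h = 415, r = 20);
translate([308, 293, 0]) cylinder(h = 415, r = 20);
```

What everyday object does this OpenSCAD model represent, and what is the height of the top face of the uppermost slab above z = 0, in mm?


A stool. The seat height is 437 mm.

A 328×313×22 slab at z = 415 on four corner cylinders — a stool. The seat top is 415 + 22 = 437 mm.


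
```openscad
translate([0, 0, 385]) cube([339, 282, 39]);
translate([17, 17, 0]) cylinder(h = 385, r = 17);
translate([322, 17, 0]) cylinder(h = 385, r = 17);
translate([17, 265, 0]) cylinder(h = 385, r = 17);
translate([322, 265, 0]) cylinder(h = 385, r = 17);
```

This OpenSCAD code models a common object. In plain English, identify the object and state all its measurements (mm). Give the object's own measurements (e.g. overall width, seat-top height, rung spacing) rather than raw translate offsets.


A four-legged stool. The seat is a 339×282×39 mm slab whose top surface is at z = 424 mm; four round legs, each 34 mm in diameter, run from the floor (z = 0) to the underside of the seat, each leg's axis is inset half a diameter from the nearest pair of seat edges (so the leg's bounding box is flush with the corner).


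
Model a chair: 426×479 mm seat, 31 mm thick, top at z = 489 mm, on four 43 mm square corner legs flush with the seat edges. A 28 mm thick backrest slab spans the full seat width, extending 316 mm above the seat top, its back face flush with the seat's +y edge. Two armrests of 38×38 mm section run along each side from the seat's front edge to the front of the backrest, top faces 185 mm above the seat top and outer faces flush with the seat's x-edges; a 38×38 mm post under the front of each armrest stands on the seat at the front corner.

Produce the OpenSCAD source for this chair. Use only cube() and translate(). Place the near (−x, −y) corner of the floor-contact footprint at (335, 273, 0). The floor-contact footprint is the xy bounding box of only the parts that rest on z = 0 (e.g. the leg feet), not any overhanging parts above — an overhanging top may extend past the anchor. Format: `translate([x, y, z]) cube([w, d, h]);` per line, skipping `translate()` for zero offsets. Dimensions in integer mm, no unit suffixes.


translate([335, 273, 458]) cube([426, 479, 31]);
translate([335, 273, 0]) cube([43, 43, 458]);
translate([718, 273, 0]) cube([43, 43, 458]);
translate([335, 709, 0]) cube([43, 43, 458]);
translate([718, 709, 0]) cube([43, 43, 458]);
translate([335, 724, 489]) cube([426, 28, 316]);
translate([335, 273, 636]) cube([38, 451, 38]);
translate([723, 273, 636]) cube([38, 451, 38]);
translate([335, 273, 489]) cube([38, 38, 147]);
translate([723, 273, 489]) cube([38, 38, 147]);


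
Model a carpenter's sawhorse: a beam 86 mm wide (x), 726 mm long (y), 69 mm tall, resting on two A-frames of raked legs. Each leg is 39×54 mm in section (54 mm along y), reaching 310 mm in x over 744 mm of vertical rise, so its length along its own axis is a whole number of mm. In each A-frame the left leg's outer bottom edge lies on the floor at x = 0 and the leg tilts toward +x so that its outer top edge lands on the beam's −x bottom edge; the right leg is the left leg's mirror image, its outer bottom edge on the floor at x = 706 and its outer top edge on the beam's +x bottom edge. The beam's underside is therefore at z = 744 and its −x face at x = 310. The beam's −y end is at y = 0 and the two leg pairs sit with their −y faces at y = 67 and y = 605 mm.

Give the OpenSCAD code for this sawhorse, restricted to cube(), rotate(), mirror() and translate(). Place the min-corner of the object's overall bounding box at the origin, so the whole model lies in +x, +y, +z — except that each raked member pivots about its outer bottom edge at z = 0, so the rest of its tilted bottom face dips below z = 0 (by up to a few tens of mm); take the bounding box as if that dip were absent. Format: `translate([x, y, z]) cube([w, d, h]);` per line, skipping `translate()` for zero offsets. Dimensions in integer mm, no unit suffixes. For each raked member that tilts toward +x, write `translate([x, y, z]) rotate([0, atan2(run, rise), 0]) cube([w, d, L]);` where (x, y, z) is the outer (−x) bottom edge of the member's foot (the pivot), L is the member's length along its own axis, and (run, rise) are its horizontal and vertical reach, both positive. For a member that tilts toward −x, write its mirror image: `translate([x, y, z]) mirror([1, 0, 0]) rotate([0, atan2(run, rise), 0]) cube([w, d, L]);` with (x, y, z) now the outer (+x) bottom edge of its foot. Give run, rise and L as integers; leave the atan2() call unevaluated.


translate([310, 0, 744]) cube([86, 726, 69]);
translate([0, 67, 0]) rotate([0, atan2(310, 744), 0]) cube([39, 54, 806]);
translate([706, 67, 0]) mirror([1, 0, 0]) rotate([0, atan2(310, 744), 0]) cube([39, 54, 806]);
translate([0, 605, 0]) rotate([0, atan2(310, 744), 0]) cube([39, 54, 806]);
translate([706, 605, 0]) mirror([1, 0, 0]) rotate([0, atan2(310, 744), 0]) cube([39, 54, 806]);


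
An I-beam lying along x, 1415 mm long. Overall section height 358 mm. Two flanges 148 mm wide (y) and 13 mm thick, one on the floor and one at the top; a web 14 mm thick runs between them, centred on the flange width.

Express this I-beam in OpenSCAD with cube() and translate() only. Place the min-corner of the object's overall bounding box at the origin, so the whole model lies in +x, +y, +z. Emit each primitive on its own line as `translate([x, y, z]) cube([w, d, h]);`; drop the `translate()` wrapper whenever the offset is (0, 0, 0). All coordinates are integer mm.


cube([1415, 148, 13]);
translate([0, 67, 13]) cube([1415, 14, 332]);
translate([0, 0, 345]) cube([1415, 148, 13]);


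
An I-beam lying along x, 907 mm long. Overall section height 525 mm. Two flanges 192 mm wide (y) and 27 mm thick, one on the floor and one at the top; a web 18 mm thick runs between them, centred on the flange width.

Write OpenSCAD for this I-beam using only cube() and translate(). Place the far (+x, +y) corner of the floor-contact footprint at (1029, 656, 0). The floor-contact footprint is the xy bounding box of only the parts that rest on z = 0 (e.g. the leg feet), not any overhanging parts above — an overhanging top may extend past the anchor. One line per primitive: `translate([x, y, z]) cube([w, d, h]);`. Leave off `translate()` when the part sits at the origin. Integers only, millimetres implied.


translate([122, 464, 0]) cube([907, 192, 27]);
translate([122, 551, 27]) cube([907, 18, 471]);
translate([122, 464, 498]) cube([907, 192, 27]);


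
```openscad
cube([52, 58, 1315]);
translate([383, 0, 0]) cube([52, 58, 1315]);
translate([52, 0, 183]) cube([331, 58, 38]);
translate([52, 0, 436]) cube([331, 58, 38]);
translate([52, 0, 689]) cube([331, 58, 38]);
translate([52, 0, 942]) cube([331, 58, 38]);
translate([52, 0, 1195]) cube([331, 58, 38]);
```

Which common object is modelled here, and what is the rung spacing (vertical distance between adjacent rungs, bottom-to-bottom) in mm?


A ladder. The rung spacing is 253 mm.

Two tall 52×58 posts with 5 short bars between them — a ladder. Adjacent rungs sit at z = 183 and z = 436, so the spacing is 436 − 183 = 253 mm.


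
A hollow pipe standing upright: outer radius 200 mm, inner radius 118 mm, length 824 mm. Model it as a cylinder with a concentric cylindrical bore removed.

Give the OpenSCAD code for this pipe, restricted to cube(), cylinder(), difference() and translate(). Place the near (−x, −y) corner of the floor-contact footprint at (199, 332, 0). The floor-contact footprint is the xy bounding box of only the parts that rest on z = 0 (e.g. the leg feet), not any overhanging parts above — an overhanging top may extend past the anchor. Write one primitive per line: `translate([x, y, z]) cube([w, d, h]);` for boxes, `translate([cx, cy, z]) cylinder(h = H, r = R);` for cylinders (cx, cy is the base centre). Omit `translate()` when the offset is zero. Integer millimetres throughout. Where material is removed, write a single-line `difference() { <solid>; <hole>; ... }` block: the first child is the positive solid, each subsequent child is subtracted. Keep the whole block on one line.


difference() { translate([399, 532, 0]) cylinder(h = 824, r = 200); translate([399, 532, 0]) cylinder(h = 824, r = 118); }


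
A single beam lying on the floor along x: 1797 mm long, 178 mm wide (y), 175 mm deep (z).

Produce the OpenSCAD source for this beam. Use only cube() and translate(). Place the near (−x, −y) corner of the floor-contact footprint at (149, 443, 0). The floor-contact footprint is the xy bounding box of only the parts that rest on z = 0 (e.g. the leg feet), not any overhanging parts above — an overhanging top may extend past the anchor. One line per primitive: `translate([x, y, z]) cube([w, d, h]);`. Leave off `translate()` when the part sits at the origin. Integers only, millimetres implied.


translate([149, 443, 0]) cube([1797, 178, 175]);


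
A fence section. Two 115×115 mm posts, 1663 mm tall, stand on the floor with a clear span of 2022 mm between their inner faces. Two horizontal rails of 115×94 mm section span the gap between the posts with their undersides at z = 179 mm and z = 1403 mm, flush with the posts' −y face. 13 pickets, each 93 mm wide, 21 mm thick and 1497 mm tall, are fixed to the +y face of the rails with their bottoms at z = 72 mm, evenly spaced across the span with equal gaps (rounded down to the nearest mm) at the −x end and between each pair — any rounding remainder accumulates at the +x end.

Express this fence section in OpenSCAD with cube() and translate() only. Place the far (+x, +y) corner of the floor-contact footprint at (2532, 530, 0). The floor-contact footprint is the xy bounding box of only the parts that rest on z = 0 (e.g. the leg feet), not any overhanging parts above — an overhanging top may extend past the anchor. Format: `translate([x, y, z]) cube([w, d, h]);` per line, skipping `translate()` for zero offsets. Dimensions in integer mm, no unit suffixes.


translate([280, 415, 0]) cube([115, 115, 1663]);
translate([2417, 415, 0]) cube([115, 115, 1663]);
translate([395, 415, 179]) cube([2022, 115, 94]);
translate([395, 415, 1403]) cube([2022, 115, 94]);
translate([453, 530, 72]) cube([93, 21, 1497]);
translate([604, 530, 72]) cube([93, 21, 1497]);
translate([755, 530, 72]) cube([93, 21, 1497]);
translate([906, 530, 72]) cube([93, 21, 1497]);
translate([1057, 530, 72]) cube([93, 21, 1497]);
translate([1208, 530, 72]) cube([93, 21, 1497]);
translate([1359, 530, 72]) cube([93, 21, 1497]);
translate([1510, 530, 72]) cube([93, 21, 1497]);
translate([1661, 530, 72]) cube([93, 21, 1497]);
translate([1812, 530, 72]) cube([93, 21, 1497]);
translate([1963, 530, 72]) cube([93, 21, 1497]);
translate([2114, 530, 72]) cube([93, 21, 1497]);
translate([2265, 530, 72]) cube([93, 21, 1497]);


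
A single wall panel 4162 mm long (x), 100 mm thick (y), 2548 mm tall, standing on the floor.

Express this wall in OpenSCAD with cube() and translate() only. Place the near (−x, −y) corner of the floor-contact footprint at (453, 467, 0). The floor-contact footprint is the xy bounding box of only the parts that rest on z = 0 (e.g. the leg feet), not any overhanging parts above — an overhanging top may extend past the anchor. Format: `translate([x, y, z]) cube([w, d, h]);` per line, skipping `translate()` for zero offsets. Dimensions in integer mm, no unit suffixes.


translate([453, 467, 0]) cube([4162, 100, 2548]);


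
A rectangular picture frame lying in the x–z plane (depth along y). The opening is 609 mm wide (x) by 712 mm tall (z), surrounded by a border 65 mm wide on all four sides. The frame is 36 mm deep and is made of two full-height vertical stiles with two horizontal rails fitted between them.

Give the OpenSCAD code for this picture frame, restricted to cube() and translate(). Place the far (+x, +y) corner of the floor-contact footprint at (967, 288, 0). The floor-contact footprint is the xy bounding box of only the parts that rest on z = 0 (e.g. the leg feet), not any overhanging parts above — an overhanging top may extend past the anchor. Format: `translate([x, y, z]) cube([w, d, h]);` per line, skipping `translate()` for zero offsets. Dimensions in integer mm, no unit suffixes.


translate([228, 252, 0]) cube([65, 36, 842]);
translate([902, 252, 0]) cube([65, 36, 842]);
translate([293, 252, 0]) cube([609, 36, 65]);
translate([293, 252, 777]) cube([609, 36, 65]);


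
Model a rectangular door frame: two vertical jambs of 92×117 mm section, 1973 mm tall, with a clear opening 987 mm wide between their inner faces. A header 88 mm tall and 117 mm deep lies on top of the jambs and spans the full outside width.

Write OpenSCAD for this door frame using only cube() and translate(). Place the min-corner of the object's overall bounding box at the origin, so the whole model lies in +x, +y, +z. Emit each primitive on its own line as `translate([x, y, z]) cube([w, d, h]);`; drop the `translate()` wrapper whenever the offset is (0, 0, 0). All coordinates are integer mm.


cube([92, 117, 1973]);
translate([1079, 0, 0]) cube([92, 117, 1973]);
translate([0, 0, 1973]) cube([1171, 117, 88]);


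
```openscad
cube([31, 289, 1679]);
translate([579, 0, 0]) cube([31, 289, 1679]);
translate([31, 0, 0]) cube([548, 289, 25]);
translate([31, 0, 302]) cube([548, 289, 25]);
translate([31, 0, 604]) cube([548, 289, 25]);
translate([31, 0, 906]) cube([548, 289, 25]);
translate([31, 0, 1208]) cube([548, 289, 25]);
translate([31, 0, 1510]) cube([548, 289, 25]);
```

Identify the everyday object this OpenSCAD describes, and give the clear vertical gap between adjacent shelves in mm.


A bookshelf. The clear shelf gap is 277 mm.

Two tall side panels with 6 horizontal boards between them — a bookshelf. The first two shelf undersides are at z = 0 and z = 302; with shelf thickness 25, the clear gap is 302 − 0 − 25 = 277 mm.


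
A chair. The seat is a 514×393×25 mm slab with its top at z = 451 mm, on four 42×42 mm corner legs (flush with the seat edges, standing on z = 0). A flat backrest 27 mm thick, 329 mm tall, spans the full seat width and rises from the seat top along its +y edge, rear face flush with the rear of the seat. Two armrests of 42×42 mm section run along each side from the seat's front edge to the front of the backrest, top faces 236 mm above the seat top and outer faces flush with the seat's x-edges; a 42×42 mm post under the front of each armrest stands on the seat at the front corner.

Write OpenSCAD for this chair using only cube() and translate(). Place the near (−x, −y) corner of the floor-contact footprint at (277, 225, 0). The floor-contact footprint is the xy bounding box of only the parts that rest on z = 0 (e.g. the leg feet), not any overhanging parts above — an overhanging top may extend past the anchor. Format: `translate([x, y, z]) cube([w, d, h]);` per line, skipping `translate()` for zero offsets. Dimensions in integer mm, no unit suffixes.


translate([277, 225, 426]) cube([514, 393, 25]);
translate([277, 225, 0]) cube([42, 42, 426]);
translate([749, 225, 0]) cube([42, 42, 426]);
translate([277, 576, 0]) cube([42, 42, 426]);
translate([749, 576, 0]) cube([42, 42, 426]);
translate([277, 591, 451]) cube([514, 27, 329]);
translate([277, 225, 645]) cube([42, 366, 42]);
translate([749, 225, 645]) cube([42, 366, 42]);
translate([277, 225, 451]) cube([42, 42, 194]);
translate([749, 225, 451]) cube([42, 42, 194]);


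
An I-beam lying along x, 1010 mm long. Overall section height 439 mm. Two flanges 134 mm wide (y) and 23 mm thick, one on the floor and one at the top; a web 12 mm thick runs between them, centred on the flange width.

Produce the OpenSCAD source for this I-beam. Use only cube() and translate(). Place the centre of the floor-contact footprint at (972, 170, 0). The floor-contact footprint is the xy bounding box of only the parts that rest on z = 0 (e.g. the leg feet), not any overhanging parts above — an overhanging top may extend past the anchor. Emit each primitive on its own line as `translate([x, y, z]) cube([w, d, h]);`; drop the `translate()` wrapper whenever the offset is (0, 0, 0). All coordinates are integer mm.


translate([467, 103, 0]) cube([1010, 134, 23]);
translate([467, 164, 23]) cube([1010, 12, 393]);
translate([467, 103, 416]) cube([1010, 134, 23]);


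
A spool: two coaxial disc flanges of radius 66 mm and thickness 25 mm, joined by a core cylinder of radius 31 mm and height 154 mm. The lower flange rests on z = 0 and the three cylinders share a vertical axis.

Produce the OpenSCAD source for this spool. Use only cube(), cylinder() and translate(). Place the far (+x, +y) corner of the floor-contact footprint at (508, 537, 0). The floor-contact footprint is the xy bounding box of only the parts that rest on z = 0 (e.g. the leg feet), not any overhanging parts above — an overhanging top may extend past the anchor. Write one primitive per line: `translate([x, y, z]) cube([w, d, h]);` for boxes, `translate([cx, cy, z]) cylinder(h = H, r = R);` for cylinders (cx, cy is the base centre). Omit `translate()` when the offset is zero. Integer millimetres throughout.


translate([442, 471, 0]) cylinder(h = 25, r = 66);
translate([442, 471, 25]) cylinder(h = 154, r = 31);
translate([442, 471, 179]) cylinder(h = 25, r = 66);


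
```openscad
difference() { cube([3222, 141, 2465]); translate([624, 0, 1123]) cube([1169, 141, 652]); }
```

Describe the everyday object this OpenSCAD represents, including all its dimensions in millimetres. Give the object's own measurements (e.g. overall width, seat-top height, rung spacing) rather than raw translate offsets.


A wall 3222 mm long (x), 141 mm thick (y), 2465 mm tall, with a rectangular window opening cut through it. The opening is 1169 mm wide and 652 mm tall; its sill is at z = 1123 mm and its near (−x) edge is 624 mm from the wall's −x end. The opening passes through the full wall thickness.


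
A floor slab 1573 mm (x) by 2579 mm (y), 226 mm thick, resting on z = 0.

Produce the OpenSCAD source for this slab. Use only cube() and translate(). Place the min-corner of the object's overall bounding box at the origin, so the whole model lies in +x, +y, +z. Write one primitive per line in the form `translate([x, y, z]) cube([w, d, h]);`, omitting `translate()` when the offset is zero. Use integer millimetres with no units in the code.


cube([1573, 2579, 226]);


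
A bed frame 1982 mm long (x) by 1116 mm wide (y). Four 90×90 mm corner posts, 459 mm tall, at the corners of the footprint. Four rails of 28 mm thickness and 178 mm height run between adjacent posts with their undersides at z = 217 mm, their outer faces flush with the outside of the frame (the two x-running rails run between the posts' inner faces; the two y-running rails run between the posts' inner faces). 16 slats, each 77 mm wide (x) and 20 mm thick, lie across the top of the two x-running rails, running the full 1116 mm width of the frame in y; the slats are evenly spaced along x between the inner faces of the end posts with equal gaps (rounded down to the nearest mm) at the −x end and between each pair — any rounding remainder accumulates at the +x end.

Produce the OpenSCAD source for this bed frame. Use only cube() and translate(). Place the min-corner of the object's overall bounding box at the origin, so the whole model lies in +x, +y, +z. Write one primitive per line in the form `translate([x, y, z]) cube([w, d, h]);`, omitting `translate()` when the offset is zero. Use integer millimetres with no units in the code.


cube([90, 90, 459]);
translate([0, 1026, 0]) cube([90, 90, 459]);
translate([1892, 0, 0]) cube([90, 90, 459]);
translate([1892, 1026, 0]) cube([90, 90, 459]);
translate([90, 0, 217]) cube([1802, 28, 178]);
translate([90, 1088, 217]) cube([1802, 28, 178]);
translate([0, 90, 217]) cube([28, 936, 178]);
translate([1954, 90, 217]) cube([28, 936, 178]);
translate([123, 0, 395]) cube([77, 1116, 20]);
translate([233, 0, 395]) cube([77, 1116, 20]);
translate([343, 0, 395]) cube([77, 1116, 20]);
translate([453, 0, 395]) cube([77, 1116, 20]);
translate([563, 0, 395]) cube([77, 1116, 20]);
translate([673, 0, 395]) cube([77, 1116, 20]);
translate([783, 0, 395]) cube([77, 1116, 20]);
translate([893, 0, 395]) cube([77, 1116, 20]);
translate([1003, 0, 395]) cube([77, 1116, 20]);
translate([1113, 0, 395]) cube([77, 1116, 20]);
translate([1223, 0, 395]) cube([77, 1116, 20]);
translate([1333, 0, 395]) cube([77, 1116, 20]);
translate([1443, 0, 395]) cube([77, 1116, 20]);
translate([1553, 0, 395]) cube([77, 1116, 20]);
translate([1663, 0, 395]) cube([77, 1116, 20]);
translate([1773, 0, 395]) cube([77, 1116, 20]);


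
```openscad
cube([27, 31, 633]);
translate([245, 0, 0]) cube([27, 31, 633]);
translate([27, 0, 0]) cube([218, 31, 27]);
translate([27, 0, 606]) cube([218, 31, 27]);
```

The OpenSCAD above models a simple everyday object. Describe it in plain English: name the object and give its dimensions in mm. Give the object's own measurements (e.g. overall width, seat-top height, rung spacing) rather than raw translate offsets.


A rectangular picture frame lying in the x–z plane (depth along y). The opening is 218 mm wide (x) by 579 mm tall (z), surrounded by a border 27 mm wide on all four sides. The frame is 31 mm deep and is made of two full-height vertical stiles with two horizontal rails fitted between them.


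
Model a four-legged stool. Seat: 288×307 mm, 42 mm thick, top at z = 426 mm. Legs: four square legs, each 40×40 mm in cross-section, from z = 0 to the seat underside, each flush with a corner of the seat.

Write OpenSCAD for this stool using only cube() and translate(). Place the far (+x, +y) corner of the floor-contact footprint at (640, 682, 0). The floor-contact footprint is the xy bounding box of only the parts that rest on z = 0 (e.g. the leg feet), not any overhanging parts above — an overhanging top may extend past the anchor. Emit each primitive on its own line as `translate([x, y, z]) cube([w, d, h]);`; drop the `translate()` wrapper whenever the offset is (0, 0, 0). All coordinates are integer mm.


// leg_h = 426 - 42 = 384
translate([352, 375, 384]) cube([288, 307, 42]);
translate([352, 375, 0]) cube([40, 40, 384]);
translate([600, 375, 0]) cube([40, 40, 384]);
translate([352, 642, 0]) cube([40, 40, 384]);
translate([600, 642, 0]) cube([40, 40, 384]);


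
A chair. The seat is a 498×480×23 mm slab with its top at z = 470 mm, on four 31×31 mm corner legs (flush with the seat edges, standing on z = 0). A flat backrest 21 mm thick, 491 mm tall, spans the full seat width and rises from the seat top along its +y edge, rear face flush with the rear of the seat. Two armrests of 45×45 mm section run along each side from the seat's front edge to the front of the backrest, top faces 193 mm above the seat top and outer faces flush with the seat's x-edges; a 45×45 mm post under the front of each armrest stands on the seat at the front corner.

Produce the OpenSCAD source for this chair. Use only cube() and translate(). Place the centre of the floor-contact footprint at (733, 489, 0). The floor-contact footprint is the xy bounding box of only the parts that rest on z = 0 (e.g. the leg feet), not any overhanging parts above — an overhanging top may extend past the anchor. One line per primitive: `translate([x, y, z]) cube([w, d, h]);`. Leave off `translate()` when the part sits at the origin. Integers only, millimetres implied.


translate([484, 249, 447]) cube([498, 480, 23]);
translate([484, 249, 0]) cube([31, 31, 447]);
translate([951, 249, 0]) cube([31, 31, 447]);
translate([484, 698, 0]) cube([31, 31, 447]);
translate([951, 698, 0]) cube([31, 31, 447]);
translate([484, 708, 470]) cube([498, 21, 491]);
translate([484, 249, 618]) cube([45, 459, 45]);
translate([937, 249, 618]) cube([45, 459, 45]);
translate([484, 249, 470]) cube([45, 45, 148]);
translate([937, 249, 470]) cube([45, 45, 148]);


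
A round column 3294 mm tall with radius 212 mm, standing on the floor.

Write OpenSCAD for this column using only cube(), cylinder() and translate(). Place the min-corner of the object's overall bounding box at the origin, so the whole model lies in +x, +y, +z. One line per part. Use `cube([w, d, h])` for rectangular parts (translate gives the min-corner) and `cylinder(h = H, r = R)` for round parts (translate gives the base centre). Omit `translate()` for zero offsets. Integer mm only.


translate([212, 212, 0]) cylinder(h = 3294, r = 212);


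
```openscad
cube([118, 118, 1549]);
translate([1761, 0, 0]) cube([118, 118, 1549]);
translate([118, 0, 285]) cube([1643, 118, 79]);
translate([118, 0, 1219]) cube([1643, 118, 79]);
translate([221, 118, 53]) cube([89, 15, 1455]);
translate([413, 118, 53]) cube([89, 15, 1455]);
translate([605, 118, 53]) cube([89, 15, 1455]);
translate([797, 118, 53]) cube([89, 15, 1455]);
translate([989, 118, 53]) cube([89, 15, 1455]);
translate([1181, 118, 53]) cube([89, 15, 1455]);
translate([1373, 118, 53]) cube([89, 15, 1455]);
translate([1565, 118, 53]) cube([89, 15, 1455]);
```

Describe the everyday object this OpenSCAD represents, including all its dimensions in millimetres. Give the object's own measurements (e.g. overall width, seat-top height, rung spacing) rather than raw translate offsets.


A fence section. Two 118×118 mm posts, 1549 mm tall, stand on the floor with a clear span of 1643 mm between their inner faces. Two horizontal rails of 118×79 mm section span the gap between the posts with their undersides at z = 285 mm and z = 1219 mm, flush with the posts' −y face. 8 pickets, each 89 mm wide, 15 mm thick and 1455 mm tall, are fixed to the +y face of the rails with their bottoms at z = 53 mm, spaced across the span with a 103 mm gap after the −x post and between neighbouring pickets, with 107 mm left before the +x post.


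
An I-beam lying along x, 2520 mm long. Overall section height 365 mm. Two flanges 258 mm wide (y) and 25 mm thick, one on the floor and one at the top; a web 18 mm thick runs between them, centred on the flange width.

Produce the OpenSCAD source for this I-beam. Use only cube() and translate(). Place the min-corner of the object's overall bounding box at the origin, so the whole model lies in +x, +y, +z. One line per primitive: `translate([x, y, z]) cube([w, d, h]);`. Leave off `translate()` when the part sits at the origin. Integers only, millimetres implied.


cube([2520, 258, 25]);
translate([0, 120, 25]) cube([2520, 18, 315]);
translate([0, 0, 340]) cube([2520, 258, 25]);


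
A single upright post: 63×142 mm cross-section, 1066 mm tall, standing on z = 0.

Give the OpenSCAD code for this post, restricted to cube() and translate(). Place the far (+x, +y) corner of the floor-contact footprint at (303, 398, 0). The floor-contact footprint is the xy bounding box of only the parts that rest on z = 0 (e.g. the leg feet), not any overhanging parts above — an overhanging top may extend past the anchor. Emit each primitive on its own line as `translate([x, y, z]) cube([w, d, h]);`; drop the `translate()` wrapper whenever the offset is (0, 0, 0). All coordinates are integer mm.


translate([240, 256, 0]) cube([63, 142, 1066]);


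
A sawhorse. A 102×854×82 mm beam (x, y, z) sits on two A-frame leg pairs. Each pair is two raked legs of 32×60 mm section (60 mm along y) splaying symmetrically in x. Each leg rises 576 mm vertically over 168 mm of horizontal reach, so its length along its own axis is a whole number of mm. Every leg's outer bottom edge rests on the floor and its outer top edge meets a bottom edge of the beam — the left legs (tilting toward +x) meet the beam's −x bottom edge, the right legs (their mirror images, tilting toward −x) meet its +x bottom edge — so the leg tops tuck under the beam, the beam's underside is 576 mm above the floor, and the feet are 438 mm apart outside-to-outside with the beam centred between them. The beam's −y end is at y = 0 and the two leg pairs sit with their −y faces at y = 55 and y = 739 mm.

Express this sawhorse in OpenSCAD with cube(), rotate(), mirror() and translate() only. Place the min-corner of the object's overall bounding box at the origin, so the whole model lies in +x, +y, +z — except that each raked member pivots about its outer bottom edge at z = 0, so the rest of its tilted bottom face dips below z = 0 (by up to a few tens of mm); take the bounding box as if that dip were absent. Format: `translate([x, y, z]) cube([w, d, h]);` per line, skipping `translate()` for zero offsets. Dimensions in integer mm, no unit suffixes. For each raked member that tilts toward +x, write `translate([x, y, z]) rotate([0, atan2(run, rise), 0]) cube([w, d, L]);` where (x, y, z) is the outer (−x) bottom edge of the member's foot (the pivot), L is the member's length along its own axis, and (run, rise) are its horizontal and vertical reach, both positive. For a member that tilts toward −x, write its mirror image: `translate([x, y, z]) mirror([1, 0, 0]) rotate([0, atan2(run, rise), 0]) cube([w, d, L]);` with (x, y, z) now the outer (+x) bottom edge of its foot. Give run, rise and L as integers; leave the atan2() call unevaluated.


// leg length = √(168² + 576²) = 600
// right-leg outer foot x = 2·168 + 102 = 438
// beam min-corner = (168, 0, 576)
translate([168, 0, 576]) cube([102, 854, 82]);
translate([0, 55, 0]) rotate([0, atan2(168, 576), 0]) cube([32, 60, 600]);
translate([438, 55, 0]) mirror([1, 0, 0]) rotate([0, atan2(168, 576), 0]) cube([32, 60, 600]);
translate([0, 739, 0]) rotate([0, atan2(168, 576), 0]) cube([32, 60, 600]);
translate([438, 739, 0]) mirror([1, 0, 0]) rotate([0, atan2(168, 576), 0]) cube([32, 60, 600]);


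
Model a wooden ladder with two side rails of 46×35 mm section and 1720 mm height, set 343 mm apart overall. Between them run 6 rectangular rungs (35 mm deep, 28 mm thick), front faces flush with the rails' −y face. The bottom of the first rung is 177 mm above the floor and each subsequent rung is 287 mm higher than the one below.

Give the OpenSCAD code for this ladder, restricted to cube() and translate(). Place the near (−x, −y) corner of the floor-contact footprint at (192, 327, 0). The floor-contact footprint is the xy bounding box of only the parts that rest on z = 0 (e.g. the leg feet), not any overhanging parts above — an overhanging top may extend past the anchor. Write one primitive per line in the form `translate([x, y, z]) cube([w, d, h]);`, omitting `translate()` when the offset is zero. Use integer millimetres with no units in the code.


translate([192, 327, 0]) cube([46, 35, 1720]);
translate([489, 327, 0]) cube([46, 35, 1720]);
translate([238, 327, 177]) cube([251, 35, 28]);
translate([238, 327, 464]) cube([251, 35, 28]);
translate([238, 327, 751]) cube([251, 35, 28]);
translate([238, 327, 1038]) cube([251, 35, 28]);
translate([238, 327, 1325]) cube([251, 35, 28]);
translate([238, 327, 1612]) cube([251, 35, 28]);


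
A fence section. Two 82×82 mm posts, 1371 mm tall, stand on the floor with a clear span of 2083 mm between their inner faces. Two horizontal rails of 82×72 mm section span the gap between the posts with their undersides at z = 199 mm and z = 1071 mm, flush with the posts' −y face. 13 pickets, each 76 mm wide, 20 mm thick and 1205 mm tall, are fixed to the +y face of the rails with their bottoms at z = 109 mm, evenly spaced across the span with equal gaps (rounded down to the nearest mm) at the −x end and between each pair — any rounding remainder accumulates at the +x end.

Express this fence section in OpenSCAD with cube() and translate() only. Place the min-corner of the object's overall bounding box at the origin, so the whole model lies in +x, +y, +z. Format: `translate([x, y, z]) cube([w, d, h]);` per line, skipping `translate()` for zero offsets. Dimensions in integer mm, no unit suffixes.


cube([82, 82, 1371]);
translate([2165, 0, 0]) cube([82, 82, 1371]);
translate([82, 0, 199]) cube([2083, 82, 72]);
translate([82, 0, 1071]) cube([2083, 82, 72]);
translate([160, 82, 109]) cube([76, 20, 1205]);
translate([314, 82, 109]) cube([76, 20, 1205]);
translate([468, 82, 109]) cube([76, 20, 1205]);
translate([622, 82, 109]) cube([76, 20, 1205]);
translate([776, 82, 109]) cube([76, 20, 1205]);
translate([930, 82, 109]) cube([76, 20, 1205]);
translate([1084, 82, 109]) cube([76, 20, 1205]);
translate([1238, 82, 109]) cube([76, 20, 1205]);
translate([1392, 82, 109]) cube([76, 20, 1205]);
translate([1546, 82, 109]) cube([76, 20, 1205]);
translate([1700, 82, 109]) cube([76, 20, 1205]);
translate([1854, 82, 109]) cube([76, 20, 1205]);
translate([2008, 82, 109]) cube([76, 20, 1205]);


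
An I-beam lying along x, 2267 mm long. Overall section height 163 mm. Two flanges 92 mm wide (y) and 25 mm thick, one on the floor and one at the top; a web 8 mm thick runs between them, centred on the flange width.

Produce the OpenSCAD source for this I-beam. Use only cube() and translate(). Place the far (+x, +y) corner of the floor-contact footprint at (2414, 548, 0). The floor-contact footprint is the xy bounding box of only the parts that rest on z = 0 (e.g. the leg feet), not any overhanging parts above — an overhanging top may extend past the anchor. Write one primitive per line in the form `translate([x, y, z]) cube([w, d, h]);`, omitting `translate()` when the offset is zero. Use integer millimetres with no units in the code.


translate([147, 456, 0]) cube([2267, 92, 25]);
translate([147, 498, 25]) cube([2267, 8, 113]);
translate([147, 456, 138]) cube([2267, 92, 25]);


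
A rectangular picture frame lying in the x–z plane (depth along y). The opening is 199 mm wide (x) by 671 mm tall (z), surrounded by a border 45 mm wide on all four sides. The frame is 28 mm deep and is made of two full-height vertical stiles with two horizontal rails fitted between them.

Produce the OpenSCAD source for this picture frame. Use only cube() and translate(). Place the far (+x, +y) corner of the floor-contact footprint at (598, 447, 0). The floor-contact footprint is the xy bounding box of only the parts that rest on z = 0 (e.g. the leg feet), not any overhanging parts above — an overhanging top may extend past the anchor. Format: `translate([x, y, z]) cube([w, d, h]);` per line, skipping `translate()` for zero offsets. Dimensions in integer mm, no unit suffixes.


translate([309, 419, 0]) cube([45, 28, 761]);
translate([553, 419, 0]) cube([45, 28, 761]);
translate([354, 419, 0]) cube([199, 28, 45]);
translate([354, 419, 716]) cube([199, 28, 45]);


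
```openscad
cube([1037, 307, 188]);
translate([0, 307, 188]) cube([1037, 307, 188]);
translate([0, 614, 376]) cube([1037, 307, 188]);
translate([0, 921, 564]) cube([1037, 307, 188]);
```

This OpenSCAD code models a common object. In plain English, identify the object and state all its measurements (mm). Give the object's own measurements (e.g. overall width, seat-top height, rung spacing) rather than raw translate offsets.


A straight staircase of 4 solid steps. Each step is 1037 mm wide (x), 307 mm deep (y, the going) and 188 mm tall (the rise). The first step rests on the floor; each subsequent step sits one going further in +y and one rise higher in +z, directly behind and above the previous step with no overlap.


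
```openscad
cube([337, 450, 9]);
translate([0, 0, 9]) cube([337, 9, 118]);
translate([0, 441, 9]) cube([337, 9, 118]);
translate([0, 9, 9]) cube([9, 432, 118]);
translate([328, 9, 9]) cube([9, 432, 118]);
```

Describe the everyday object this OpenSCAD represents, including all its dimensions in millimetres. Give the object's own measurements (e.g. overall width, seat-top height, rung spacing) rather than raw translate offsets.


An open-topped rectangular box: outside dimensions 337×450×127 mm, with a uniform wall and base thickness of 9 mm. The base is a full 337×450 slab on the floor; four walls sit on top of the base. The front and back walls (the −y and +y sides) span the full width; the two side walls fit between them.


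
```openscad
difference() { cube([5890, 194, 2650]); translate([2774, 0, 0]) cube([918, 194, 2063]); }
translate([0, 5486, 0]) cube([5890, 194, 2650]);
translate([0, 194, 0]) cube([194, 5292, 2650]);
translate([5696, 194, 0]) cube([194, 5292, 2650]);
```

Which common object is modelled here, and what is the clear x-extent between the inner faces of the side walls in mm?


A single room. The interior width is 5502 mm.

Four walls enclosing a rectangle with a door in the front wall — a room. Outside width 5890 minus two 194 mm walls gives 5502 mm.
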